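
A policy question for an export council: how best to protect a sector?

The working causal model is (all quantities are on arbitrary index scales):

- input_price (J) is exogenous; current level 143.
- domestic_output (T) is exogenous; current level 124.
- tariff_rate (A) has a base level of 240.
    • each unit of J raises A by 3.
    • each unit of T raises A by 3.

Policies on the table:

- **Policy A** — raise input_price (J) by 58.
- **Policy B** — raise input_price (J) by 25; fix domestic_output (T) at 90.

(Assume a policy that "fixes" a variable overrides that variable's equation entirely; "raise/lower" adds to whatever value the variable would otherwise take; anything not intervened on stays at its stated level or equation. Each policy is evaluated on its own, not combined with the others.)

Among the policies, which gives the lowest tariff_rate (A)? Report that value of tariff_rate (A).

Policy A (J + 58):
  J = 143 + 58 = 201
  T = 124
  A = 240 + 3·201 + 3·124 = 1215
Policy B (J + 25, T := 90):
  J = 143 + 25 = 168
  T = 90
  A = 240 + 3·168 + 3·90 = 1014
Comparing — Policy A: A=1215, Policy B: A=1014. Lowest is 1014 (Policy B).

1014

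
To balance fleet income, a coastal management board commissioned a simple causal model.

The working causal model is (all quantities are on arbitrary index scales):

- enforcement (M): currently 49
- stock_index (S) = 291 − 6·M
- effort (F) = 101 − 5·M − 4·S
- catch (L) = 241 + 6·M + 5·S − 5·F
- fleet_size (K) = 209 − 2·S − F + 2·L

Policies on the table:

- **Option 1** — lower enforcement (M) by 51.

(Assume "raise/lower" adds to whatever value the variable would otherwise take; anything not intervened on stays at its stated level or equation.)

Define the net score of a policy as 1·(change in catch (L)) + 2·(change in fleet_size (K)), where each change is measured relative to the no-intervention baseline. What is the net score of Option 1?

Baseline:
  M = 49
  S = 291 − 6·49 = -3
  F = 101 − 5·49 − 4·(-3) = -132
  L = 241 + 6·49 + 5·(-3) − 5·(-132) = 1180
  K = 209 − 2·(-3) − (-132) + 2·1180 = 2707
Option 1 (M − 51):
  M = 49 − 51 = -2
  S = 291 − 6·(-2) = 303
  F = 101 − 5·(-2) − 4·303 = -1101
  L = 241 + 6·(-2) + 5·303 − 5·(-1101) = 7249
  K = 209 − 2·303 − (-1101) + 2·7249 = 15202
ΔL = 7249 − 1180 = 6069; ΔK = 15202 − 2707 = 12495
Score = 1·6069 + 2·12495 = 31059

31059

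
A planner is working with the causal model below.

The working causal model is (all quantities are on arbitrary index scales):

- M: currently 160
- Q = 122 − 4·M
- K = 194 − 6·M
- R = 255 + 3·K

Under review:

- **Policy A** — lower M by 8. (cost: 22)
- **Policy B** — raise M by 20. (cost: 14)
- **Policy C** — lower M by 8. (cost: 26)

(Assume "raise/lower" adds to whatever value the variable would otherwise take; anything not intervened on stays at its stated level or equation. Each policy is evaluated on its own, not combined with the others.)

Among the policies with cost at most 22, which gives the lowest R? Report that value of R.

-2403

Policy A (M − 8):
  M = 160 − 8 = 152
  K = 194 − 6·152 = -718
  R = 255 + 3·(-718) = -1899
Policy B (M + 20):
  M = 160 + 20 = 180
  K = 194 − 6·180 = -886
  R = 255 + 3·(-886) = -2403
Comparing — Policy A: R=-1899, Policy B: R=-2403. Lowest is -2403 (Policy B).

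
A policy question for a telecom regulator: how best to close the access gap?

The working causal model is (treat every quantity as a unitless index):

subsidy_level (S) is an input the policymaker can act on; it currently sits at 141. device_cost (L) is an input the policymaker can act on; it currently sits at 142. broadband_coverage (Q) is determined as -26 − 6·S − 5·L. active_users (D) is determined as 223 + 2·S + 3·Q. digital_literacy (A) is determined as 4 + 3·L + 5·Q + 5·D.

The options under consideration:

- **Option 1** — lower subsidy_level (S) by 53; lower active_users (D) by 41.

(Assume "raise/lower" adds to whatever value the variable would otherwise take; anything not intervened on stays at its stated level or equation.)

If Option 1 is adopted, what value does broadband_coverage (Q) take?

Option 1 (S − 53, D − 41):
  S = 141 − 53 = 88
  L = 142
  Q = -26 − 6·88 − 5·142 = -1264

-1264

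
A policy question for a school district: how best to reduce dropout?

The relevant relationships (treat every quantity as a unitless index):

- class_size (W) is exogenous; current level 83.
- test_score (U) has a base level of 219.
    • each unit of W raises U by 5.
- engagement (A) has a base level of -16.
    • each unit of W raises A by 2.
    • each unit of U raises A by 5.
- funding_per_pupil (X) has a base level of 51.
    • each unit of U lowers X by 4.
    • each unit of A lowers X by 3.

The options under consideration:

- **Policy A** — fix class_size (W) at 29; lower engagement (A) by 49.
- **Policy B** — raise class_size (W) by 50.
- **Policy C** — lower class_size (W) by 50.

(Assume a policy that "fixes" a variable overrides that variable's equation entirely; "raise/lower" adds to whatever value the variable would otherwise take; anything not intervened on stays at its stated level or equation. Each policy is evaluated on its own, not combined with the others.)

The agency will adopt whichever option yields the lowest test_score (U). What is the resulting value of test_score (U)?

Policy A (W := 29, A − 49):
  W = 29
  U = 219 + 5·29 = 364
Policy B (W + 50):
  W = 83 + 50 = 133
  U = 219 + 5·133 = 884
Policy C (W − 50):
  W = 83 − 50 = 33
  U = 219 + 5·33 = 384
Comparing — Policy A: U=364, Policy B: U=884, Policy C: U=384. Lowest is 364 (Policy A).

364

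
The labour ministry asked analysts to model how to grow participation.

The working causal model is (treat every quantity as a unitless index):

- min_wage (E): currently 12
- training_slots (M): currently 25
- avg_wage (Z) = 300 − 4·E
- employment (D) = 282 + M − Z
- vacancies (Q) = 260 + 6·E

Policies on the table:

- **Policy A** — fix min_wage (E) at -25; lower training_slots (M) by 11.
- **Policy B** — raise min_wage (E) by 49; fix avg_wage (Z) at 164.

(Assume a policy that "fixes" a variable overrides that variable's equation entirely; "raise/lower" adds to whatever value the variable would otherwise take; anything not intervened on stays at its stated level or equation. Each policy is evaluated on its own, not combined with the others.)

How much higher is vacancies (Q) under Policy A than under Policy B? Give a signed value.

-516

Policy A (E := -25, M − 11):
  E = -25
  Q = 260 + 6·(-25) = 110
Policy B (E + 49, Z := 164):
  E = 12 + 49 = 61
  Q = 260 + 6·61 = 626
Q: 110 − 626 = -516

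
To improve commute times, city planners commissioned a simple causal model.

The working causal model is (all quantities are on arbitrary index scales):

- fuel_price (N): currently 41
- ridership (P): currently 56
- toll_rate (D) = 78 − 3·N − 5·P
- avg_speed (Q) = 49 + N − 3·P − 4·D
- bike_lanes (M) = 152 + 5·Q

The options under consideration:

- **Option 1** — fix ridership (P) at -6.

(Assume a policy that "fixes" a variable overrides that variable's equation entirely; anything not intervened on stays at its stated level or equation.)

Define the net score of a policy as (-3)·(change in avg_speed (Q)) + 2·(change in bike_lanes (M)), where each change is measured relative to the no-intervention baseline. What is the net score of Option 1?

Baseline:
  N = 41
  P = 56
  D = 78 − 3·41 − 5·56 = -325
  Q = 49 + 41 − 3·56 − 4·(-325) = 1222
  M = 152 + 5·1222 = 6262
Option 1 (P := -6):
  N = 41
  P = -6
  D = 78 − 3·41 − 5·(-6) = -15
  Q = 49 + 41 − 3·(-6) − 4·(-15) = 168
  M = 152 + 5·168 = 992
ΔQ = 168 − 1222 = -1054; ΔM = 992 − 6262 = -5270
Score = (-3)·(-1054) + 2·(-5270) = -7378

-7378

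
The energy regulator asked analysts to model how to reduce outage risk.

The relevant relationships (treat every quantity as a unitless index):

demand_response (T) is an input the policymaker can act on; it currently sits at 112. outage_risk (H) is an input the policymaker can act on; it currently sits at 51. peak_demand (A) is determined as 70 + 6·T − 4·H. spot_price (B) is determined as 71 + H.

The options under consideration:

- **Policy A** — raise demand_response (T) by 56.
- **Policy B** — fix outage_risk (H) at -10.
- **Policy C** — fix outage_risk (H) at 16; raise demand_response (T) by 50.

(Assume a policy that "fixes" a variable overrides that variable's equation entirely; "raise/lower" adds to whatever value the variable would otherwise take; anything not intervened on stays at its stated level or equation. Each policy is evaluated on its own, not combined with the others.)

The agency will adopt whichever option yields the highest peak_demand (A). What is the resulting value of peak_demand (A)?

978

Policy A (T + 56):
  T = 112 + 56 = 168
  H = 51
  A = 70 + 6·168 − 4·51 = 874
Policy B (H := -10):
  T = 112
  H = -10
  A = 70 + 6·112 − 4·(-10) = 782
Policy C (H := 16, T + 50):
  T = 112 + 50 = 162
  H = 16
  A = 70 + 6·162 − 4·16 = 978
Comparing — Policy A: A=874, Policy B: A=782, Policy C: A=978. Highest is 978 (Policy C).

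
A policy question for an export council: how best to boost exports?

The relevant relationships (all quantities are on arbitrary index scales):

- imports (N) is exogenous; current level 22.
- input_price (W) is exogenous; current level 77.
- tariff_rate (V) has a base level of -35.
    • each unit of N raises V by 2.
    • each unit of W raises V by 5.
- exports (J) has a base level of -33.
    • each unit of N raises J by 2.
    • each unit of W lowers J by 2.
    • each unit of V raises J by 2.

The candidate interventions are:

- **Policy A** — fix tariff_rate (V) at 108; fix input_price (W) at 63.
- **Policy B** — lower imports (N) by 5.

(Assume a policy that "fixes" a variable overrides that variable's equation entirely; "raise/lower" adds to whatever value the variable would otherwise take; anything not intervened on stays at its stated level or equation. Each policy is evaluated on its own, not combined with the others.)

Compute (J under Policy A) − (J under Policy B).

-514

Policy A (V := 108, W := 63):
  N = 22
  W = 63
  V = 108
  J = -33 + 2·22 − 2·63 + 2·108 = 101
Policy B (N − 5):
  N = 22 − 5 = 17
  W = 77
  V = -35 + 2·17 + 5·77 = 384
  J = -33 + 2·17 − 2·77 + 2·384 = 615
J: 101 − 615 = -514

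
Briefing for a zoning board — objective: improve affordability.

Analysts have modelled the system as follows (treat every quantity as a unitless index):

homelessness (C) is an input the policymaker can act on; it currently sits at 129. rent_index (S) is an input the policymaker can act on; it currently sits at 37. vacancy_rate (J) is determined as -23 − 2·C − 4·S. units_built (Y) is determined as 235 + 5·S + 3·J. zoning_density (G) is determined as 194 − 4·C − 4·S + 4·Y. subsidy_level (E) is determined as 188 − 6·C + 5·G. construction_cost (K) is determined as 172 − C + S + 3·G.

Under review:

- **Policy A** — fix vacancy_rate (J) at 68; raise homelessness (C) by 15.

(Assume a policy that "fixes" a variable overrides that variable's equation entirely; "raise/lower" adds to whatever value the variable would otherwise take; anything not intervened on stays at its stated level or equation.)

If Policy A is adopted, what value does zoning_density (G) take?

1966

Policy A (J := 68, C + 15):
  C = 129 + 15 = 144
  S = 37
  J = 68
  Y = 235 + 5·37 + 3·68 = 624
  G = 194 − 4·144 − 4·37 + 4·624 = 1966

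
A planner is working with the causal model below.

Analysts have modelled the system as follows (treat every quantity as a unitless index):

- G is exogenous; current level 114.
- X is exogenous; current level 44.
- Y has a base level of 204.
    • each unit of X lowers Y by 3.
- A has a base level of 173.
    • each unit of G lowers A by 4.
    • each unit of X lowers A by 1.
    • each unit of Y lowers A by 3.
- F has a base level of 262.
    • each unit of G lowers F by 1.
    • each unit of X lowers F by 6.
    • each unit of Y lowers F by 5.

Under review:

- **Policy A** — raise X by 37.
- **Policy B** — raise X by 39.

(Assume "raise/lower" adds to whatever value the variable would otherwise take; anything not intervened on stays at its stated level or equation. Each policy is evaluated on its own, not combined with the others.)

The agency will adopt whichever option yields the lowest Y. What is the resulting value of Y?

-45

Policy A (X + 37):
  X = 44 + 37 = 81
  Y = 204 − 3·81 = -39
Policy B (X + 39):
  X = 44 + 39 = 83
  Y = 204 − 3·83 = -45
Comparing — Policy A: Y=-39, Policy B: Y=-45. Lowest is -45 (Policy B).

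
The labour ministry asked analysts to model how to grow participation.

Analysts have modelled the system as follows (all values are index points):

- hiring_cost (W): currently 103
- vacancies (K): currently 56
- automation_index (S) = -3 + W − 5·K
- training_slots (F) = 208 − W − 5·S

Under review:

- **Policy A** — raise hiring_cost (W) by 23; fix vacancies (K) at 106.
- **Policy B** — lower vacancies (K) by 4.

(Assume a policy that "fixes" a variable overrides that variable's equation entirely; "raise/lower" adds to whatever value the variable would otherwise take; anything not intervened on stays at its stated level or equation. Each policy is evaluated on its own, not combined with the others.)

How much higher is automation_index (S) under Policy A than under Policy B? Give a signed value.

Policy A (W + 23, K := 106):
  W = 103 + 23 = 126
  K = 106
  S = -3 + 126 − 5·106 = -407
Policy B (K − 4):
  W = 103
  K = 56 − 4 = 52
  S = -3 + 103 − 5·52 = -160
S: -407 − (-160) = -247

-247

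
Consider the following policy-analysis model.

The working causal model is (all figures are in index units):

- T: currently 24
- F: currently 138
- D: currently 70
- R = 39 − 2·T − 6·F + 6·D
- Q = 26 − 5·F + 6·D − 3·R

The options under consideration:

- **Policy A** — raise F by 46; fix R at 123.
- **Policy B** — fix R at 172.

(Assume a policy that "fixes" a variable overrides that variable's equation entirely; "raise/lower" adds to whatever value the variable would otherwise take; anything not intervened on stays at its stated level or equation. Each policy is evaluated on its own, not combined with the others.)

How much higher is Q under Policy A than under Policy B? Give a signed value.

Policy A (F + 46, R := 123):
  T = 24
  F = 138 + 46 = 184
  D = 70
  R = 123
  Q = 26 − 5·184 + 6·70 − 3·123 = -843
Policy B (R := 172):
  T = 24
  F = 138
  D = 70
  R = 172
  Q = 26 − 5·138 + 6·70 − 3·172 = -760
Q: -843 − (-760) = -83

-83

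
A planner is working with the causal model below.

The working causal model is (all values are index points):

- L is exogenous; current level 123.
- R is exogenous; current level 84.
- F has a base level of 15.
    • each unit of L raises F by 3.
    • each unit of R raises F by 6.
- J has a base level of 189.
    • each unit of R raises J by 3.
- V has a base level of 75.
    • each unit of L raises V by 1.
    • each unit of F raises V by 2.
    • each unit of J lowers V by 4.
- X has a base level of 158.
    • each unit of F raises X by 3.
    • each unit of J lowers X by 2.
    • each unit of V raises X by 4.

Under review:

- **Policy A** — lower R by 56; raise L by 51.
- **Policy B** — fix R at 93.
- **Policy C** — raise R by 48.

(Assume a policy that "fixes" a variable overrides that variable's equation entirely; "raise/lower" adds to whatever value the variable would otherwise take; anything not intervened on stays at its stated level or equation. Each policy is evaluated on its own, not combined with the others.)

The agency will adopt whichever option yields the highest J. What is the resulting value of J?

Policy A (R − 56, L + 51):
  R = 84 − 56 = 28
  J = 189 + 3·28 = 273
Policy B (R := 93):
  R = 93
  J = 189 + 3·93 = 468
Policy C (R + 48):
  R = 84 + 48 = 132
  J = 189 + 3·132 = 585
Comparing — Policy A: J=273, Policy B: J=468, Policy C: J=585. Highest is 585 (Policy C).

585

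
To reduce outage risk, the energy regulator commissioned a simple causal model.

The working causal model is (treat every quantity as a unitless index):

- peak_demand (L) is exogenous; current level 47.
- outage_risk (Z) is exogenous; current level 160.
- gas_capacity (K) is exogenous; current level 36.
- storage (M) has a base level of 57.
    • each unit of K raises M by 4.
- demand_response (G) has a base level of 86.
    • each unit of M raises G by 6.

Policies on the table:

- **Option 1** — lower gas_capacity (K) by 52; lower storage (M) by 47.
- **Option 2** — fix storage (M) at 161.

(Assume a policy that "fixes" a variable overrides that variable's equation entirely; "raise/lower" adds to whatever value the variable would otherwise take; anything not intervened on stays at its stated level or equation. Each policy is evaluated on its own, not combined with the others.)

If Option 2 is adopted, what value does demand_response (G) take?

1052

Option 2 (M := 161):
  K = 36
  M = 161
  G = 86 + 6·161 = 1052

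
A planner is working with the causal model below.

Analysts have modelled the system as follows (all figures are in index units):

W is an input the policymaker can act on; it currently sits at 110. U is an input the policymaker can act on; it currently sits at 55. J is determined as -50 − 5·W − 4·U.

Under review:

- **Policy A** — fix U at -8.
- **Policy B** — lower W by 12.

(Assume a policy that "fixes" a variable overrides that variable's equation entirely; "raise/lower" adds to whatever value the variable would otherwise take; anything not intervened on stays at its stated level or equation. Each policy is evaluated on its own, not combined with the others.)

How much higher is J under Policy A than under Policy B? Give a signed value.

Policy A (U := -8):
  W = 110
  U = -8
  J = -50 − 5·110 − 4·(-8) = -568
Policy B (W − 12):
  W = 110 − 12 = 98
  U = 55
  J = -50 − 5·98 − 4·55 = -760
J: -568 − (-760) = 192

192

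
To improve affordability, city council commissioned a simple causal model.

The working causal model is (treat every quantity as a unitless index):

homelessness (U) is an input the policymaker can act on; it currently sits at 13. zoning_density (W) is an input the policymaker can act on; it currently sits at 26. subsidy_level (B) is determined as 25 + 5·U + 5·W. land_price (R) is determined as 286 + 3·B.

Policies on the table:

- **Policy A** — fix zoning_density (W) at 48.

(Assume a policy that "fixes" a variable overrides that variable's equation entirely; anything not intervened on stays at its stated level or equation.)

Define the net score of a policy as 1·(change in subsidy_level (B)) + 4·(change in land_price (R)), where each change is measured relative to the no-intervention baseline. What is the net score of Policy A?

Baseline:
  U = 13
  W = 26
  B = 25 + 5·13 + 5·26 = 220
  R = 286 + 3·220 = 946
Policy A (W := 48):
  U = 13
  W = 48
  B = 25 + 5·13 + 5·48 = 330
  R = 286 + 3·330 = 1276
ΔB = 330 − 220 = 110; ΔR = 1276 − 946 = 330
Score = 1·110 + 4·330 = 1430

1430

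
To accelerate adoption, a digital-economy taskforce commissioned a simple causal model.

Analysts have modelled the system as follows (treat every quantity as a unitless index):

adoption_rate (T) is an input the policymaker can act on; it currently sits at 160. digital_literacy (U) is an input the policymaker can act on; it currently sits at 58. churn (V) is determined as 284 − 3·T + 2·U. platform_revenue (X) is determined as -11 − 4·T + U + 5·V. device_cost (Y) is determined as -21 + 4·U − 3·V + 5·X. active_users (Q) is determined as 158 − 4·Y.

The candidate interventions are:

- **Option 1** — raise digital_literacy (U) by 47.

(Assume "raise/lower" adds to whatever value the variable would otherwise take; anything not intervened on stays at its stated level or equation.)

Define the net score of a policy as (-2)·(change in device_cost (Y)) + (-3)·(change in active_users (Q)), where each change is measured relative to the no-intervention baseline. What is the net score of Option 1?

24910

Baseline:
  T = 160
  U = 58
  V = 284 − 3·160 + 2·58 = -80
  X = -11 − 4·160 + 58 + 5·(-80) = -993
  Y = -21 + 4·58 − 3·(-80) + 5·(-993) = -4514
  Q = 158 − 4·(-4514) = 18214
Option 1 (U + 47):
  T = 160
  U = 58 + 47 = 105
  V = 284 − 3·160 + 2·105 = 14
  X = -11 − 4·160 + 105 + 5·14 = -476
  Y = -21 + 4·105 − 3·14 + 5·(-476) = -2023
  Q = 158 − 4·(-2023) = 8250
ΔY = -2023 − (-4514) = 2491; ΔQ = 8250 − 18214 = -9964
Score = (-2)·2491 + (-3)·(-9964) = 24910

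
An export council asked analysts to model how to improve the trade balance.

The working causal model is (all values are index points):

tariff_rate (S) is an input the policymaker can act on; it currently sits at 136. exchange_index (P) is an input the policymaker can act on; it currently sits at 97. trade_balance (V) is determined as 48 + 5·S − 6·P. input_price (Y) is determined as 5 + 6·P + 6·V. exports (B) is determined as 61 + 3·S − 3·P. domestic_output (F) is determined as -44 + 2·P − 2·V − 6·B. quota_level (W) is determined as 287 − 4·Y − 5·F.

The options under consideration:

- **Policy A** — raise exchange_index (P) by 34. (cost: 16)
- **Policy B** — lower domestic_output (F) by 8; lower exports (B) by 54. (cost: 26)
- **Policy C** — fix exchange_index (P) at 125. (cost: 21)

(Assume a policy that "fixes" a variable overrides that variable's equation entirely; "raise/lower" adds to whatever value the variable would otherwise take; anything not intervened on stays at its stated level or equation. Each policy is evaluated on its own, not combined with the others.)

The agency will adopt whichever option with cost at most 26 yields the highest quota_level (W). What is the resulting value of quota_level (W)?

Policy A (P + 34):
  S = 136
  P = 97 + 34 = 131
  V = 48 + 5·136 − 6·131 = -58
  Y = 5 + 6·131 + 6·(-58) = 443
  B = 61 + 3·136 − 3·131 = 76
  F = -44 + 2·131 − 2·(-58) − 6·76 = -122
  W = 287 − 4·443 − 5·(-122) = -875
Policy B (F − 8, B − 54):
  S = 136
  P = 97
  V = 48 + 5·136 − 6·97 = 146
  Y = 5 + 6·97 + 6·146 = 1463
  B = 61 + 3·136 − 3·97 (−54 from intervention) = 124
  F = -44 + 2·97 − 2·146 − 6·124 (−8 from intervention) = -894
  W = 287 − 4·1463 − 5·(-894) = -1095
Policy C (P := 125):
  S = 136
  P = 125
  V = 48 + 5·136 − 6·125 = -22
  Y = 5 + 6·125 + 6·(-22) = 623
  B = 61 + 3·136 − 3·125 = 94
  F = -44 + 2·125 − 2·(-22) − 6·94 = -314
  W = 287 − 4·623 − 5·(-314) = -635
Comparing — Policy A: W=-875, Policy B: W=-1095, Policy C: W=-635. Highest is -635 (Policy C).

-635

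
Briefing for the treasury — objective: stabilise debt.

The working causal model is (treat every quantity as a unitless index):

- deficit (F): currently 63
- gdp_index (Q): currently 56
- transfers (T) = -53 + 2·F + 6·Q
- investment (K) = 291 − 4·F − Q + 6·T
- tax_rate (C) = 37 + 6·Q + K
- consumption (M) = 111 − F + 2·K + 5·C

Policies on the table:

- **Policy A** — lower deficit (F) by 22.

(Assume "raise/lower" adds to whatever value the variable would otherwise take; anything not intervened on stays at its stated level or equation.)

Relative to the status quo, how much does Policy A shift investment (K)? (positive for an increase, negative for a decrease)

-176

Baseline:
  F = 63
  Q = 56
  T = -53 + 2·63 + 6·56 = 409
  K = 291 − 4·63 − 56 + 6·409 = 2437
Policy A (F − 22):
  F = 63 − 22 = 41
  Q = 56
  T = -53 + 2·41 + 6·56 = 365
  K = 291 − 4·41 − 56 + 6·365 = 2261
Change in K: 2261 − 2437 = -176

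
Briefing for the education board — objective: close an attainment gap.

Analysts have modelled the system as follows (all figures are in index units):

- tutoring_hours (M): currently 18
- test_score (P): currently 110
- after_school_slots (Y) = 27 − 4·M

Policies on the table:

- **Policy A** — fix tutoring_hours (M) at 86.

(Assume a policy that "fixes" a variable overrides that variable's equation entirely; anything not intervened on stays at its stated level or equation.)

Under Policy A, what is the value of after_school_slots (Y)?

Policy A (M := 86):
  M = 86
  Y = 27 − 4·86 = -317

-317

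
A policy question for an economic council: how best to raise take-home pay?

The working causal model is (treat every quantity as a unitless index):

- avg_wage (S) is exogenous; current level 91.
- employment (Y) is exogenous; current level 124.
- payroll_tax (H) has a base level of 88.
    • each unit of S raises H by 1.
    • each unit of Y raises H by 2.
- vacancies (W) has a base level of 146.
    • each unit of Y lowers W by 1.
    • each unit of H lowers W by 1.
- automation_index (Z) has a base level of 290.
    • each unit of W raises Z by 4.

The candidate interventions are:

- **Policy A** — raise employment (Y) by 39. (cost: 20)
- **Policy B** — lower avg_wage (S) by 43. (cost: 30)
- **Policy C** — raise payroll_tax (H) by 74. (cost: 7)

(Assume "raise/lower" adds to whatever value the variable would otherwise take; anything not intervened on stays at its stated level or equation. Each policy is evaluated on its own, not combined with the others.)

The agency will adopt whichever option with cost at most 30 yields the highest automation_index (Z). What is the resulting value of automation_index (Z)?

Policy A (Y + 39):
  S = 91
  Y = 124 + 39 = 163
  H = 88 + 91 + 2·163 = 505
  W = 146 − 163 − 505 = -522
  Z = 290 + 4·(-522) = -1798
Policy B (S − 43):
  S = 91 − 43 = 48
  Y = 124
  H = 88 + 48 + 2·124 = 384
  W = 146 − 124 − 384 = -362
  Z = 290 + 4·(-362) = -1158
Policy C (H + 74):
  S = 91
  Y = 124
  H = 88 + 91 + 2·124 (+74 from intervention) = 501
  W = 146 − 124 − 501 = -479
  Z = 290 + 4·(-479) = -1626
Comparing — Policy A: Z=-1798, Policy B: Z=-1158, Policy C: Z=-1626. Highest is -1158 (Policy B).

-1158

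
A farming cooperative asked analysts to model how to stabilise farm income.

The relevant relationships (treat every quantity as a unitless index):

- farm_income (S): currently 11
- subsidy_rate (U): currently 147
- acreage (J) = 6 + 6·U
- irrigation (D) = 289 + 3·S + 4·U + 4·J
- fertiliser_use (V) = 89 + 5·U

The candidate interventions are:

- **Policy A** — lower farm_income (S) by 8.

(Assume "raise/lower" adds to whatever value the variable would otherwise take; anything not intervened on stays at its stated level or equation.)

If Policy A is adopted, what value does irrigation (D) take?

Policy A (S − 8):
  S = 11 − 8 = 3
  U = 147
  J = 6 + 6·147 = 888
  D = 289 + 3·3 + 4·147 + 4·888 = 4438

4438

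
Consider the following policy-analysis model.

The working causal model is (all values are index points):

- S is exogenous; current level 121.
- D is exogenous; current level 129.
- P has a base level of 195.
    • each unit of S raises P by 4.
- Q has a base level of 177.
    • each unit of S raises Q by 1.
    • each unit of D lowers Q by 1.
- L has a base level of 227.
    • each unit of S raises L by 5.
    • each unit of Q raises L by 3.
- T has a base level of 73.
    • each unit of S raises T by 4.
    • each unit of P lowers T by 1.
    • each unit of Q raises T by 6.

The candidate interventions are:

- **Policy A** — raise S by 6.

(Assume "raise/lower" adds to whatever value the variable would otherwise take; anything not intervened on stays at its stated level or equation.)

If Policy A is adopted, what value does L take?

Policy A (S + 6):
  S = 121 + 6 = 127
  D = 129
  Q = 177 + 127 − 129 = 175
  L = 227 + 5·127 + 3·175 = 1387

1387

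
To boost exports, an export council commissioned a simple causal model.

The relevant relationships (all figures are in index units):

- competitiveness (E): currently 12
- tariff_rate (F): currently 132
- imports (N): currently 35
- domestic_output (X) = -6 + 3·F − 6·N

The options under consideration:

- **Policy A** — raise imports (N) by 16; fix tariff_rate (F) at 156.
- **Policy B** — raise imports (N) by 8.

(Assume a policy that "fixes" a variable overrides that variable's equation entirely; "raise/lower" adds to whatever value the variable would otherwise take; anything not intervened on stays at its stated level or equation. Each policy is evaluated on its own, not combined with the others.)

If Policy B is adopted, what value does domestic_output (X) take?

132

Policy B (N + 8):
  F = 132
  N = 35 + 8 = 43
  X = -6 + 3·132 − 6·43 = 132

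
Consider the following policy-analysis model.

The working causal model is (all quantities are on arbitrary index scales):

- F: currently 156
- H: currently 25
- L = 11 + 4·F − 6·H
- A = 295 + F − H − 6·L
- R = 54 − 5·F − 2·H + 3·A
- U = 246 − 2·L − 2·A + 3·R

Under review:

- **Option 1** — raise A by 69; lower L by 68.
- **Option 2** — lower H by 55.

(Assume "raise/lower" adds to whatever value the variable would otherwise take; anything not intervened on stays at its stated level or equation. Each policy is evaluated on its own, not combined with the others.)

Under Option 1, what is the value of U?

Option 1 (A + 69, L − 68):
  F = 156
  H = 25
  L = 11 + 4·156 − 6·25 (−68 from intervention) = 417
  A = 295 + 156 − 25 − 6·417 (+69 from intervention) = -2007
  R = 54 − 5·156 − 2·25 + 3·(-2007) = -6797
  U = 246 − 2·417 − 2·(-2007) + 3·(-6797) = -16965

-16965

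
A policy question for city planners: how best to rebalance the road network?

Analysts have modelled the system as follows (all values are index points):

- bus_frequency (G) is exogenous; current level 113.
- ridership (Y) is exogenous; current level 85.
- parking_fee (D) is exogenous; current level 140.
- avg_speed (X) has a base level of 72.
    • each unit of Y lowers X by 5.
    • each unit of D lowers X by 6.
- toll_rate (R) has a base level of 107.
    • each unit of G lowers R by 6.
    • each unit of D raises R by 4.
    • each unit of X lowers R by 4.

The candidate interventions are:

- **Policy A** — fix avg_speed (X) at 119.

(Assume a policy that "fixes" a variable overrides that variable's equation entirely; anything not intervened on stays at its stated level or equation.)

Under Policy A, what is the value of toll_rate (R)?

-487

Policy A (X := 119):
  G = 113
  Y = 85
  D = 140
  X = 119
  R = 107 − 6·113 + 4·140 − 4·119 = -487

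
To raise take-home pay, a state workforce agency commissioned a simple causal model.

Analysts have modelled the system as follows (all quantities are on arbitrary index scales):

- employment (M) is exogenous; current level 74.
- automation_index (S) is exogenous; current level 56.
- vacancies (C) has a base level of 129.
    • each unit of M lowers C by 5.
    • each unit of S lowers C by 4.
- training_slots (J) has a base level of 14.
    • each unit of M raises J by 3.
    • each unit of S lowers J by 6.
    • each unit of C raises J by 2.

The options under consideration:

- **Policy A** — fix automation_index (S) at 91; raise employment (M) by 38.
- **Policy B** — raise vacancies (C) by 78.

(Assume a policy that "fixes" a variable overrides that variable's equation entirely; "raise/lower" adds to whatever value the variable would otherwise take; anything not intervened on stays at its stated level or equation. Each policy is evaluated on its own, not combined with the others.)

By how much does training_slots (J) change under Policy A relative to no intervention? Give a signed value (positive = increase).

-756

Baseline:
  M = 74
  S = 56
  C = 129 − 5·74 − 4·56 = -465
  J = 14 + 3·74 − 6·56 + 2·(-465) = -1030
Policy A (S := 91, M + 38):
  M = 74 + 38 = 112
  S = 91
  C = 129 − 5·112 − 4·91 = -795
  J = 14 + 3·112 − 6·91 + 2·(-795) = -1786
Change in J: -1786 − (-1030) = -756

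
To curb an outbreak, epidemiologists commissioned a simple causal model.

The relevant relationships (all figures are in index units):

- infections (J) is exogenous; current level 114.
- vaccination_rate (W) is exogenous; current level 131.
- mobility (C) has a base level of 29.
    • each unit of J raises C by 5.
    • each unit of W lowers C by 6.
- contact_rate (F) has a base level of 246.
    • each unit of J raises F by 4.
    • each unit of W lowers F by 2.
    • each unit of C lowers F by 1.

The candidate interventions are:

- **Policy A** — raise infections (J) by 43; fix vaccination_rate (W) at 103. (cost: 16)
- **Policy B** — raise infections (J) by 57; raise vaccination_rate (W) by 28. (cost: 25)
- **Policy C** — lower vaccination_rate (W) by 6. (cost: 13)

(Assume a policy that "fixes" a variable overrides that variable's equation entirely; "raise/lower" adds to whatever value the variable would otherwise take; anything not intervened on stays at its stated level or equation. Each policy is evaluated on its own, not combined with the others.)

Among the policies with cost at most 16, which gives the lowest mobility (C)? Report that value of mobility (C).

-151

Policy A (J + 43, W := 103):
  J = 114 + 43 = 157
  W = 103
  C = 29 + 5·157 − 6·103 = 196
Policy C (W − 6):
  J = 114
  W = 131 − 6 = 125
  C = 29 + 5·114 − 6·125 = -151
Comparing — Policy A: C=196, Policy C: C=-151. Lowest is -151 (Policy C).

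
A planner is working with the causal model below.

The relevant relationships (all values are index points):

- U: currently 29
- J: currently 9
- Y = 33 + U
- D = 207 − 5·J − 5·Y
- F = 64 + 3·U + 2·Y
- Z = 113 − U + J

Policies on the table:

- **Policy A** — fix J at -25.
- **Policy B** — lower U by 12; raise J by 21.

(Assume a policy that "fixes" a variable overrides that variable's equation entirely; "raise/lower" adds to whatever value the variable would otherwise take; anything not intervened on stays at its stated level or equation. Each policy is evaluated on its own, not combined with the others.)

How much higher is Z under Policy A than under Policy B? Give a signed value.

-67

Policy A (J := -25):
  U = 29
  J = -25
  Z = 113 − 29 + (-25) = 59
Policy B (U − 12, J + 21):
  U = 29 − 12 = 17
  J = 9 + 21 = 30
  Z = 113 − 17 + 30 = 126
Z: 59 − 126 = -67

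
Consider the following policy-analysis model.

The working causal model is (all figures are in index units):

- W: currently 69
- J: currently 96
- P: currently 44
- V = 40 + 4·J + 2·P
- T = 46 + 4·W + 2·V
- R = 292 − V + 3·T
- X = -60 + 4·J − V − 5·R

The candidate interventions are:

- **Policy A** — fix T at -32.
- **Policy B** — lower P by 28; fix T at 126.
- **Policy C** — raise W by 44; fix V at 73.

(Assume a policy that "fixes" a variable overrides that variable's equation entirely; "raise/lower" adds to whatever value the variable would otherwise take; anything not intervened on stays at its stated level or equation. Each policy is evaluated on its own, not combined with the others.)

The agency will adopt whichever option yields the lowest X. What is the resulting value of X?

-10504

Policy A (T := -32):
  W = 69
  J = 96
  P = 44
  V = 40 + 4·96 + 2·44 = 512
  T = -32
  R = 292 − 512 + 3·(-32) = -316
  X = -60 + 4·96 − 512 − 5·(-316) = 1392
Policy B (P − 28, T := 126):
  W = 69
  J = 96
  P = 44 − 28 = 16
  V = 40 + 4·96 + 2·16 = 456
  T = 126
  R = 292 − 456 + 3·126 = 214
  X = -60 + 4·96 − 456 − 5·214 = -1202
Policy C (W + 44, V := 73):
  W = 69 + 44 = 113
  J = 96
  P = 44
  V = 73
  T = 46 + 4·113 + 2·73 = 644
  R = 292 − 73 + 3·644 = 2151
  X = -60 + 4·96 − 73 − 5·2151 = -10504
Comparing — Policy A: X=1392, Policy B: X=-1202, Policy C: X=-10504. Lowest is -10504 (Policy C).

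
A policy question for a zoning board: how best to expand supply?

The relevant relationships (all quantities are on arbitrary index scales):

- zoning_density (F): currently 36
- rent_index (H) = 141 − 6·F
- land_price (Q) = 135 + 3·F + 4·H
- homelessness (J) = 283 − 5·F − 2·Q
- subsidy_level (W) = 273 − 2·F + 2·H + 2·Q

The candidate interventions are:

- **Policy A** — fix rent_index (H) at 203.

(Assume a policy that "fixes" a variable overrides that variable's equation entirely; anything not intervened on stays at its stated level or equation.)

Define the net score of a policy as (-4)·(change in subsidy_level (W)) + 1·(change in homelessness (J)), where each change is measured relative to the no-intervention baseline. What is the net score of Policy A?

Baseline:
  F = 36
  H = 141 − 6·36 = -75
  Q = 135 + 3·36 + 4·(-75) = -57
  J = 283 − 5·36 − 2·(-57) = 217
  W = 273 − 2·36 + 2·(-75) + 2·(-57) = -63
Policy A (H := 203):
  F = 36
  H = 203
  Q = 135 + 3·36 + 4·203 = 1055
  J = 283 − 5·36 − 2·1055 = -2007
  W = 273 − 2·36 + 2·203 + 2·1055 = 2717
ΔW = 2717 − (-63) = 2780; ΔJ = -2007 − 217 = -2224
Score = (-4)·2780 + 1·(-2224) = -13344

-13344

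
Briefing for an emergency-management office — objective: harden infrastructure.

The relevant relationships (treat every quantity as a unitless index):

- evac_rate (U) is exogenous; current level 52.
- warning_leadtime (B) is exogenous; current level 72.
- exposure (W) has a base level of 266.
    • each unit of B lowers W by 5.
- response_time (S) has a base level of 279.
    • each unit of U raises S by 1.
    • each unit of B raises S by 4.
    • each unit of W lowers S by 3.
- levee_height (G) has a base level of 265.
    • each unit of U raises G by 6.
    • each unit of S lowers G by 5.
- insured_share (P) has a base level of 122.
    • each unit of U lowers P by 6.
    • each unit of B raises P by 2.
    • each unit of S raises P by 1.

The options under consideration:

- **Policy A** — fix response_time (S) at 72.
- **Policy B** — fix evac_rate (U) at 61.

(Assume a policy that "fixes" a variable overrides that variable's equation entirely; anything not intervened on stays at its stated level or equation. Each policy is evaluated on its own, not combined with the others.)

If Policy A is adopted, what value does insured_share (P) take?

Policy A (S := 72):
  U = 52
  B = 72
  W = 266 − 5·72 = -94
  S = 72
  P = 122 − 6·52 + 2·72 + 72 = 26

26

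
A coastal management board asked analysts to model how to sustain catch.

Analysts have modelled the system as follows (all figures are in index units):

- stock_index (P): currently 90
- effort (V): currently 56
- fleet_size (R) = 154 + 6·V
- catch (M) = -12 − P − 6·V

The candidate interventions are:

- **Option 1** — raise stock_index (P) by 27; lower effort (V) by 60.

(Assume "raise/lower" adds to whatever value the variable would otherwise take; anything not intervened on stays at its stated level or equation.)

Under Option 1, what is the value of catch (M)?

Option 1 (P + 27, V − 60):
  P = 90 + 27 = 117
  V = 56 − 60 = -4
  M = -12 − 117 − 6·(-4) = -105

-105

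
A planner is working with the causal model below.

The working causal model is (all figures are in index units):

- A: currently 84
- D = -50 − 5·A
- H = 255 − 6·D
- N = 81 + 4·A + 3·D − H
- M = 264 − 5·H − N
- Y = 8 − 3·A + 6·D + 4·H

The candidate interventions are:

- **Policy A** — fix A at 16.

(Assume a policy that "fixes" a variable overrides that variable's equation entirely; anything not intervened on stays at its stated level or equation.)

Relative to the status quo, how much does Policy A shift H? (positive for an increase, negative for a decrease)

Baseline:
  A = 84
  D = -50 − 5·84 = -470
  H = 255 − 6·(-470) = 3075
Policy A (A := 16):
  A = 16
  D = -50 − 5·16 = -130
  H = 255 − 6·(-130) = 1035
Change in H: 1035 − 3075 = -2040

-2040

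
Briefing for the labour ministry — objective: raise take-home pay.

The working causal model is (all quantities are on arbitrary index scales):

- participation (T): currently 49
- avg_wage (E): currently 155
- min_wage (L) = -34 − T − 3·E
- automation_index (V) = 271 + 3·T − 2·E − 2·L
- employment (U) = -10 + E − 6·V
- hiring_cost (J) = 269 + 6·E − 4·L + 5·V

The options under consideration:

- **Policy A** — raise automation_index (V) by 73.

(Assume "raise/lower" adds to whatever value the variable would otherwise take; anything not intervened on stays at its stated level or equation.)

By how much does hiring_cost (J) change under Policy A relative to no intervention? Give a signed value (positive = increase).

Baseline:
  T = 49
  E = 155
  L = -34 − 49 − 3·155 = -548
  V = 271 + 3·49 − 2·155 − 2·(-548) = 1204
  J = 269 + 6·155 − 4·(-548) + 5·1204 = 9411
Policy A (V + 73):
  T = 49
  E = 155
  L = -34 − 49 − 3·155 = -548
  V = 271 + 3·49 − 2·155 − 2·(-548) (+73 from intervention) = 1277
  J = 269 + 6·155 − 4·(-548) + 5·1277 = 9776
Change in J: 9776 − 9411 = 365

365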